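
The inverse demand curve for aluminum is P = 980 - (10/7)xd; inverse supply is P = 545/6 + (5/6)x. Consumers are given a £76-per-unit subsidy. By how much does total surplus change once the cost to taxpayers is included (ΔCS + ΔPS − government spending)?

Net change in total surplus = -£1276.8

Pre-subsidy: 980 - (10/7)x = 545/6 + (5/6)x gives x* = 7469/19 and P* = 7950/19.
With the rebate, buyers effectively pay Pb = Ps − 76, where Ps is the price sellers receive.
On the curves, Pb = 980 - (10/7)x and Ps = 545/6 + (5/6)x; the wedge Ps − Pb = 76 gives 545/6 + (5/6)x − (980 - (10/7)x) = 76, so x' = 40537/95.
Then Pb = 980 − (10/7)·(40537/95) = 7038/19 and Ps = 545/6 + (5/6)·(40537/95) = 8482/19.
ΔCS = ½(7469/19 + 40537/95)(7950/19 − 7038/19) = 1869168/95; ΔPS = ½(7469/19 + 40537/95)(8482/19 − 7950/19) = 1090348/95.
Government spending = 76 × 40537/95 = 32429.6.
Net change = 1869168/95 + 1090348/95 − 32429.6 = -1276.8. The loss equals the DWL triangle ½·76·33.6.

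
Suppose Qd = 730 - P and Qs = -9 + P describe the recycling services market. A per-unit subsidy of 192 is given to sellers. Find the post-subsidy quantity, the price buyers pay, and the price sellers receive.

Pre-subsidy: 730 - P = -9 + P gives P* = 369.5, Q* = 360.5.
With the subsidy, sellers receive Ps = Pb + 192 for each unit, where Pb is the price buyers pay.
Supply in terms of Pb becomes Qs = -9 + 1(Pb + 192) = 183 + Pb. Setting this equal to demand: 730 - Pb = 183 + Pb, so Pb = 273.5.
Sellers receive Ps = 273.5 + 192 = 465.5; Q' = 730 − 1·273.5 = 456.5.

Q' = 456.5; buyers pay 273.5; sellers receive 465.5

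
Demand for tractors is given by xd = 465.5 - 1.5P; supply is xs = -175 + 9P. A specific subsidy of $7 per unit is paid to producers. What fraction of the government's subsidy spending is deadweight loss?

Pre-subsidy: 465.5 - 1.5P = -175 + 9P gives P* = 61, x* = 374.
With the subsidy, sellers receive Ps = Pb + 7 for each unit, where Pb is the price buyers pay.
Supply in terms of Pb becomes xs = -175 + 9(Pb + 7) = -112 + 9Pb. Setting this equal to demand: 465.5 - 1.5Pb = -112 + 9Pb, so Pb = 55.
Sellers receive Ps = 55 + 7 = 62; x' = 465.5 − 1.5·55 = 383.
ΔCS = ½(374 + 383)(61 − 55) = 2271; ΔPS = ½(374 + 383)(62 − 61) = 378.5.
Government spending = 7 × 383 = 2681.
DWL = ½ × 7 × (383 − 374) = 31.5; fraction = 31.5 / 2681 = 9/766.

DWL / government spending = 9/766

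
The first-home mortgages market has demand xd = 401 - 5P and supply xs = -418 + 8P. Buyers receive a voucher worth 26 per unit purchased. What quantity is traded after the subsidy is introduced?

x' = 166

Pre-subsidy: 401 - 5P = -418 + 8P gives P* = 63, x* = 86.
With the rebate, buyers effectively pay Pb = Ps − 26, where Ps is the price sellers receive.
Demand in terms of Ps becomes xd = 401 − 5(Ps − 26) = 531 - 5Ps. Setting this equal to supply: 531 - 5Ps = -418 + 8Ps, so Ps = 73.
Buyers pay Pb = 73 − 26 = 47; x' = -418 + 8·73 = 166.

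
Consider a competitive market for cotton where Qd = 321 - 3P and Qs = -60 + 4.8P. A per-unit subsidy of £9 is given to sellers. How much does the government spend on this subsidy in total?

Pre-subsidy: 321 - 3P = -60 + 4.8P gives P* = 635/13, Q* = 2268/13.
With the subsidy, sellers receive Ps = Pb + 9 for each unit, where Pb is the price buyers pay.
Supply in terms of Pb becomes Qs = -60 + 4.8(Pb + 9) = -16.8 + 4.8Pb. Setting this equal to demand: 321 - 3Pb = -16.8 + 4.8Pb, so Pb = 563/13.
Sellers receive Ps = 563/13 + 9 = 680/13; Q' = 321 − 3·(563/13) = 2484/13.
Government outlay = subsidy × quantity = 9 × 2484/13 = 22356/13.

Government cost = 22356/13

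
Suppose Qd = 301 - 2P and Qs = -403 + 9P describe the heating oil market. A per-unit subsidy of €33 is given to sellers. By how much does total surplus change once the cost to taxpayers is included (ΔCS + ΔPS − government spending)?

Pre-subsidy: 301 - 2P = -403 + 9P gives P* = 64, Q* = 173.
With the subsidy, sellers receive Ps = Pb + 33 for each unit, where Pb is the price buyers pay.
Supply in terms of Pb becomes Qs = -403 + 9(Pb + 33) = -106 + 9Pb. Setting this equal to demand: 301 - 2Pb = -106 + 9Pb, so Pb = 37.
Sellers receive Ps = 37 + 33 = 70; Q' = 301 − 2·37 = 227.
ΔCS = ½(173 + 227)(64 − 37) = 5400; ΔPS = ½(173 + 227)(70 − 64) = 1200.
Government spending = 33 × 227 = 7491.
Net change = 5400 + 1200 − 7491 = -891. The loss equals the DWL triangle ½·33·54.

Net change in total surplus = -€891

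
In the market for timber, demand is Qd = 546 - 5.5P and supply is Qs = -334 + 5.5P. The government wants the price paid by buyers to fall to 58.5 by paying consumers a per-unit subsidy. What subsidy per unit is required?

At a buyer price of 58.5, quantity demanded is 546 − 5.5·58.5 = 224.25.
Sellers supply 224.25 only when they receive Ps with -334 + 5.5·Ps = 224.25, i.e. Ps = 101.5.
s = Ps − Pb = 101.5 − 58.5 = 43.

Required subsidy s = 43 per unit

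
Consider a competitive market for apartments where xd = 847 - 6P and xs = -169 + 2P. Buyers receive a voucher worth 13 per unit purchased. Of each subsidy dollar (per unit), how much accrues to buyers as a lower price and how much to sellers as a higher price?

Pre-subsidy: 847 - 6P = -169 + 2P gives P* = 127, x* = 85.
With the rebate, buyers effectively pay Pb = Ps − 13, where Ps is the price sellers receive.
Demand in terms of Ps becomes xd = 847 − 6(Ps − 13) = 925 - 6Ps. Setting this equal to supply: 925 - 6Ps = -169 + 2Ps, so Ps = 136.75.
Buyers pay Pb = 136.75 − 13 = 123.75; x' = -169 + 2·136.75 = 104.5.
Buyers' price falls by P* − Pb = 127 − 123.75 = 3.25; sellers' price rises by Ps − P* = 136.75 − 127 = 9.75.

Buyers gain 3.25 per unit; sellers gain 9.75 per unit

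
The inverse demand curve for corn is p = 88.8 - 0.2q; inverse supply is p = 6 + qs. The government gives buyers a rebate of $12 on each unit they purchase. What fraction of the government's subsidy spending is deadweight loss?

DWL / government spending = 5/79

Pre-subsidy: 88.8 - 0.2q = 6 + q gives q* = 69 and p* = 75.
With the rebate, buyers effectively pay pb = ps − 12, where ps is the price sellers receive.
On the curves, pb = 88.8 - 0.2q and ps = 6 + q; the wedge ps − pb = 12 gives 6 + q − (88.8 - 0.2q) = 12, so q' = 79.
Then pb = 88.8 − 0.2·79 = 73 and ps = 6 + 1·79 = 85.
ΔCS = ½(69 + 79)(75 − 73) = 148; ΔPS = ½(69 + 79)(85 − 75) = 740.
Government spending = 12 × 79 = 948.
DWL = ½ × 12 × (79 − 69) = 60; fraction = 60 / 948 = 5/79.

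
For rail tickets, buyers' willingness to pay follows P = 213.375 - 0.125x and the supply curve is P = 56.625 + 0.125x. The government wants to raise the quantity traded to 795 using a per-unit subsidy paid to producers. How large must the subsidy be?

At x = 795, from the demand curve buyers pay Pb = 213.375 − 0.125·795 = 114; from the supply curve sellers need Ps = 56.625 + 0.125·795 = 156.
The subsidy must fill the gap: s = Ps − Pb = 156 − 114 = 42.

Required subsidy s = 42 per unit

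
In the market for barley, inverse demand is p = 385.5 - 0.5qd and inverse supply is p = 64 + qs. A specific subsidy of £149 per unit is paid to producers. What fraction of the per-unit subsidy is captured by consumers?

Consumer share = 1/3

Pre-subsidy: 385.5 - 0.5q = 64 + q gives q* = 643/3 and p* = 835/3.
With the subsidy, sellers receive ps = pb + 149 for each unit, where pb is the price buyers pay.
On the curves, pb = 385.5 - 0.5q and ps = 64 + q; the wedge ps − pb = 149 gives 64 + q − (385.5 - 0.5q) = 149, so q' = 941/3.
Then pb = 385.5 − 0.5·(941/3) = 686/3 and ps = 64 + 1·(941/3) = 1133/3.
Buyers' price falls by p* − pb = 835/3 − 686/3 = 149/3; sellers' price rises by ps − p* = 1133/3 − 835/3 = 298/3.
So consumers capture (149/3)/149 = 1/3 of each unit of subsidy.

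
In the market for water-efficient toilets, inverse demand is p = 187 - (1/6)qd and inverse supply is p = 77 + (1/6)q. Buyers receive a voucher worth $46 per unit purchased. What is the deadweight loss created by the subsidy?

Deadweight loss = $3174

Pre-subsidy: 187 - (1/6)q = 77 + (1/6)q gives q* = 330 and p* = 132.
With the rebate, buyers effectively pay pb = ps − 46, where ps is the price sellers receive.
On the curves, pb = 187 - (1/6)q and ps = 77 + (1/6)q; the wedge ps − pb = 46 gives 77 + (1/6)q − (187 - (1/6)q) = 46, so q' = 468.
Then pb = 187 − (1/6)·468 = 109 and ps = 77 + (1/6)·468 = 155.
The subsidy expands output by 468 − 330 = 138 past the efficient level; on those units the gap between marginal cost and willingness to pay runs from 0 up to 46.
DWL = ½ × 46 × 138 = 3174.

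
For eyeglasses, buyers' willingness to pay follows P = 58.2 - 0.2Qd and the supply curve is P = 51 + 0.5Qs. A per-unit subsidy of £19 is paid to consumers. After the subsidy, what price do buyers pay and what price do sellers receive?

Pre-subsidy: 58.2 - 0.2Q = 51 + 0.5Q gives Q* = 72/7 and P* = 393/7.
With the rebate, buyers effectively pay Pb = Ps − 19, where Ps is the price sellers receive.
On the curves, Pb = 58.2 - 0.2Q and Ps = 51 + 0.5Q; the wedge Ps − Pb = 19 gives 51 + 0.5Q − (58.2 - 0.2Q) = 19, so Q' = 262/7.
Then Pb = 58.2 − 0.2·(262/7) = 355/7 and Ps = 51 + 0.5·(262/7) = 488/7.

Buyers pay 355/7; sellers receive 488/7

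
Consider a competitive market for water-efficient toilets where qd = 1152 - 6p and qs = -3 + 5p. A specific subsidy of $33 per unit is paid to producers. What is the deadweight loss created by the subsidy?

Deadweight loss = $1485

Pre-subsidy: 1152 - 6p = -3 + 5p gives p* = 105, q* = 522.
With the subsidy, sellers receive ps = pb + 33 for each unit, where pb is the price buyers pay.
Supply in terms of pb becomes qs = -3 + 5(pb + 33) = 162 + 5pb. Setting this equal to demand: 1152 - 6pb = 162 + 5pb, so pb = 90.
Sellers receive ps = 90 + 33 = 123; q' = 1152 − 6·90 = 612.
The subsidy expands output by 612 − 522 = 90 past the efficient level; on those units the gap between marginal cost and willingness to pay runs from 0 up to 33.
DWL = ½ × 33 × 90 = 1485.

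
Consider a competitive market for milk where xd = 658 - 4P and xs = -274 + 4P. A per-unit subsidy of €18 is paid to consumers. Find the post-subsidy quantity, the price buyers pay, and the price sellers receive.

Pre-subsidy: 658 - 4P = -274 + 4P gives P* = 116.5, x* = 192.
With the rebate, buyers effectively pay Pb = Ps − 18, where Ps is the price sellers receive.
Demand in terms of Ps becomes xd = 658 − 4(Ps − 18) = 730 - 4Ps. Setting this equal to supply: 730 - 4Ps = -274 + 4Ps, so Ps = 125.5.
Buyers pay Pb = 125.5 − 18 = 107.5; x' = -274 + 4·125.5 = 228.

x' = 228; buyers pay €107.5; sellers receive €125.5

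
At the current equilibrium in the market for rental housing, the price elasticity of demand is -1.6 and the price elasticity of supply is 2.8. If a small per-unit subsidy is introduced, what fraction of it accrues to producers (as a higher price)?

Producer share = 4/11

For a small subsidy around the equilibrium, the benefit split depends on the relative slopes, which at a point are proportional to the elasticities.
Buyer share = εs/(εs + |εd|) = 2.8/(2.8 + 1.6) = 7/11; seller share = |εd|/(εs + |εd|) = 4/11.
So producers capture 4/11 of the subsidy.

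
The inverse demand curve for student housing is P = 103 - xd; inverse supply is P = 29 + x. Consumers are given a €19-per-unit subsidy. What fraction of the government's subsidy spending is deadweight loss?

DWL / government spending = 19/186

Pre-subsidy: 103 - x = 29 + x gives x* = 37 and P* = 66.
With the rebate, buyers effectively pay Pb = Ps − 19, where Ps is the price sellers receive.
On the curves, Pb = 103 - x and Ps = 29 + x; the wedge Ps − Pb = 19 gives 29 + x − (103 - x) = 19, so x' = 46.5.
Then Pb = 103 − 1·46.5 = 56.5 and Ps = 29 + 1·46.5 = 75.5.
ΔCS = ½(37 + 46.5)(66 − 56.5) = 396.625; ΔPS = ½(37 + 46.5)(75.5 − 66) = 396.625.
Government spending = 19 × 46.5 = 883.5.
DWL = ½ × 19 × (46.5 − 37) = 90.25; fraction = 90.25 / 883.5 = 19/186.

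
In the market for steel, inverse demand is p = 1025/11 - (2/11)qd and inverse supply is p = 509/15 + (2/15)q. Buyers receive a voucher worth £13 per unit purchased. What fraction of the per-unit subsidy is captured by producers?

Pre-subsidy: 1025/11 - (2/11)q = 509/15 + (2/15)q gives q* = 188 and p* = 59.
With the rebate, buyers effectively pay pb = ps − 13, where ps is the price sellers receive.
On the curves, pb = 1025/11 - (2/11)q and ps = 509/15 + (2/15)q; the wedge ps − pb = 13 gives 509/15 + (2/15)q − (1025/11 - (2/11)q) = 13, so q' = 229.25.
Then pb = 1025/11 − (2/11)·229.25 = 51.5 and ps = 509/15 + (2/15)·229.25 = 64.5.
Buyers' price falls by p* − pb = 59 − 51.5 = 7.5; sellers' price rises by ps − p* = 64.5 − 59 = 5.5.
So producers capture 5.5/13 = 11/26 of each unit of subsidy.

Producer share = 11/26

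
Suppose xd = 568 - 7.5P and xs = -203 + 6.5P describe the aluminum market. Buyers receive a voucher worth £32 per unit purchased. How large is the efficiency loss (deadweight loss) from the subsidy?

Pre-subsidy: 568 - 7.5P = -203 + 6.5P gives P* = 771/14, x* = 4339/28.
With the rebate, buyers effectively pay Pb = Ps − 32, where Ps is the price sellers receive.
Demand in terms of Ps becomes xd = 568 − 7.5(Ps − 32) = 808 - 7.5Ps. Setting this equal to supply: 808 - 7.5Ps = -203 + 6.5Ps, so Ps = 1011/14.
Buyers pay Pb = 1011/14 − 32 = 563/14; x' = -203 + 6.5·(1011/14) = 7459/28.
The subsidy expands output by 7459/28 − 4339/28 = 780/7 past the efficient level; on those units the gap between marginal cost and willingness to pay runs from 0 up to 32.
DWL = ½ × 32 × 780/7 = 12480/7.

Deadweight loss = 12480/7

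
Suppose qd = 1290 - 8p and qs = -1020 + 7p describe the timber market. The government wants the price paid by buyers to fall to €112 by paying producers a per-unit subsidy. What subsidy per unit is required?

Required subsidy s = €90 per unit

At a buyer price of 112, quantity demanded is 1290 − 8·112 = 394.
Sellers supply 394 only when they receive ps with -1020 + 7·ps = 394, i.e. ps = 202.
s = ps − pb = 202 − 112 = 90.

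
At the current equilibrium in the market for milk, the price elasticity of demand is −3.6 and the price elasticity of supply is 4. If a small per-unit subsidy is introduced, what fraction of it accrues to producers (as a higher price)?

For a small subsidy around the equilibrium, the benefit split depends on the relative slopes, which at a point are proportional to the elasticities.
Buyer share = εs/(εs + |εd|) = 4/(4 + 3.6) = 10/19; seller share = |εd|/(εs + |εd|) = 9/19.
So producers capture 9/19 of the subsidy.

Producer share = 9/19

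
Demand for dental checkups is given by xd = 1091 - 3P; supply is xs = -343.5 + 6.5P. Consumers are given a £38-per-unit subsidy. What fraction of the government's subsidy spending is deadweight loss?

Pre-subsidy: 1091 - 3P = -343.5 + 6.5P gives P* = 151, x* = 638.
With the rebate, buyers effectively pay Pb = Ps − 38, where Ps is the price sellers receive.
Demand in terms of Ps becomes xd = 1091 − 3(Ps − 38) = 1205 - 3Ps. Setting this equal to supply: 1205 - 3Ps = -343.5 + 6.5Ps, so Ps = 163.
Buyers pay Pb = 163 − 38 = 125; x' = -343.5 + 6.5·163 = 716.
ΔCS = ½(638 + 716)(151 − 125) = 17602; ΔPS = ½(638 + 716)(163 − 151) = 8124.
Government spending = 38 × 716 = 27208.
DWL = ½ × 38 × (716 − 638) = 1482; fraction = 1482 / 27208 = 39/716.

DWL / government spending = 39/716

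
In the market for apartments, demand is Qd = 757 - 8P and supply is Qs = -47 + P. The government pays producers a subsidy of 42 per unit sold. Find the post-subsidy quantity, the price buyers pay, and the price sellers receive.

Pre-subsidy: 757 - 8P = -47 + P gives P* = 268/3, Q* = 127/3.
With the subsidy, sellers receive Ps = Pb + 42 for each unit, where Pb is the price buyers pay.
Supply in terms of Pb becomes Qs = -47 + 1(Pb + 42) = -5 + Pb. Setting this equal to demand: 757 - 8Pb = -5 + Pb, so Pb = 254/3.
Sellers receive Ps = 254/3 + 42 = 380/3; Q' = 757 − 8·(254/3) = 239/3.

Q' = 239/3; buyers pay 254/3; sellers receive 380/3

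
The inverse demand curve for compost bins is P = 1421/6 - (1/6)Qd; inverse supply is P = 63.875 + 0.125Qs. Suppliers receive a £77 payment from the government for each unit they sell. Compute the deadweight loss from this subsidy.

Pre-subsidy: 1421/6 - (1/6)Q = 63.875 + 0.125Q gives Q* = 593 and P* = 138.
With the subsidy, sellers receive Ps = Pb + 77 for each unit, where Pb is the price buyers pay.
On the curves, Pb = 1421/6 - (1/6)Q and Ps = 63.875 + 0.125Q; the wedge Ps − Pb = 77 gives 63.875 + 0.125Q − (1421/6 - (1/6)Q) = 77, so Q' = 857.
Then Pb = 1421/6 − (1/6)·857 = 94 and Ps = 63.875 + 0.125·857 = 171.
The subsidy expands output by 857 − 593 = 264 past the efficient level; on those units the gap between marginal cost and willingness to pay runs from 0 up to 77.
DWL = ½ × 77 × 264 = 10164.

Deadweight loss = £10164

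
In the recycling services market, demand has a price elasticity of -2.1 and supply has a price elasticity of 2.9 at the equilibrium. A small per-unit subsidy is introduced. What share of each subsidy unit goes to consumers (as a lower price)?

For a small subsidy around the equilibrium, the benefit split depends on the relative slopes, which at a point are proportional to the elasticities.
Buyer share = εs/(εs + |εd|) = 2.9/(2.9 + 2.1) = 0.58; seller share = |εd|/(εs + |εd|) = 0.42.

Consumer share = 0.58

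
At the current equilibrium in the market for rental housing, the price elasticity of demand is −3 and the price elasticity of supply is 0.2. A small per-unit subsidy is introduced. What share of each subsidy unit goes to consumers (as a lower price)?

Consumer share = 0.0625

For a small subsidy around the equilibrium, the benefit split depends on the relative slopes, which at a point are proportional to the elasticities.
Buyer share = εs/(εs + |εd|) = 0.2/(0.2 + 3) = 0.0625; seller share = |εd|/(εs + |εd|) = 0.9375.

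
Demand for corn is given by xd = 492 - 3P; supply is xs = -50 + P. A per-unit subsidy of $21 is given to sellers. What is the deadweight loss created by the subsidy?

Deadweight loss = $165.375

Pre-subsidy: 492 - 3P = -50 + P gives P* = 135.5, x* = 85.5.
With the subsidy, sellers receive Ps = Pb + 21 for each unit, where Pb is the price buyers pay.
Supply in terms of Pb becomes xs = -50 + 1(Pb + 21) = -29 + Pb. Setting this equal to demand: 492 - 3Pb = -29 + Pb, so Pb = 130.25.
Sellers receive Ps = 130.25 + 21 = 151.25; x' = 492 − 3·130.25 = 101.25.
The subsidy expands output by 101.25 − 85.5 = 15.75 past the efficient level; on those units the gap between marginal cost and willingness to pay runs from 0 up to 21.
DWL = ½ × 21 × 15.75 = 165.375.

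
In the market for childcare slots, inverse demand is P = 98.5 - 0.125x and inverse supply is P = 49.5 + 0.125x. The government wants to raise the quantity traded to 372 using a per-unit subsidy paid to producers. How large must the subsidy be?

At x = 372, from the demand curve buyers pay Pb = 98.5 − 0.125·372 = 52; from the supply curve sellers need Ps = 49.5 + 0.125·372 = 96.
The subsidy must fill the gap: s = Ps − Pb = 96 − 52 = 44.

Required subsidy s = 44 per unit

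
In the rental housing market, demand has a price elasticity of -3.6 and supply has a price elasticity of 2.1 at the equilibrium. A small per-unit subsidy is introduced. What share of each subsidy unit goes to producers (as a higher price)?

Producer share = 12/19

For a small subsidy around the equilibrium, the benefit split depends on the relative slopes, which at a point are proportional to the elasticities.
Buyer share = εs/(εs + |εd|) = 2.1/(2.1 + 3.6) = 7/19; seller share = |εd|/(εs + |εd|) = 12/19.
So producers capture 12/19 of the subsidy.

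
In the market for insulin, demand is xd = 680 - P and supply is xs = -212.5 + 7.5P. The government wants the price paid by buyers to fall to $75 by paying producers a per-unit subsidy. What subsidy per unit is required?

At a buyer price of 75, quantity demanded is 680 − 1·75 = 605.
Sellers supply 605 only when they receive Ps with -212.5 + 7.5·Ps = 605, i.e. Ps = 109.
s = Ps − Pb = 109 − 75 = 34.

Required subsidy s = $34 per unit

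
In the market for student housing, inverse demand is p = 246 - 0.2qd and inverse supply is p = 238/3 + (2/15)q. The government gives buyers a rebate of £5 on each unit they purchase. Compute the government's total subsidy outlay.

Government cost = £2575

Pre-subsidy: 246 - 0.2q = 238/3 + (2/15)q gives q* = 500 and p* = 146.
With the rebate, buyers effectively pay pb = ps − 5, where ps is the price sellers receive.
On the curves, pb = 246 - 0.2q and ps = 238/3 + (2/15)q; the wedge ps − pb = 5 gives 238/3 + (2/15)q − (246 - 0.2q) = 5, so q' = 515.
Then pb = 246 − 0.2·515 = 143 and ps = 238/3 + (2/15)·515 = 148.
Government outlay = subsidy × quantity = 5 × 515 = 2575.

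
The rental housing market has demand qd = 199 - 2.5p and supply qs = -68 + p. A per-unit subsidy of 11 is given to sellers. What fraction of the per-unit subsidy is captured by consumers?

Pre-subsidy: 199 - 2.5p = -68 + p gives p* = 534/7, q* = 58/7.
With the subsidy, sellers receive ps = pb + 11 for each unit, where pb is the price buyers pay.
Supply in terms of pb becomes qs = -68 + 1(pb + 11) = -57 + pb. Setting this equal to demand: 199 - 2.5pb = -57 + pb, so pb = 512/7.
Sellers receive ps = 512/7 + 11 = 589/7; q' = 199 − 2.5·(512/7) = 113/7.
Buyers' price falls by p* − pb = 534/7 − 512/7 = 22/7; sellers' price rises by ps − p* = 589/7 − 534/7 = 55/7.
So consumers capture (22/7)/11 = 2/7 of each unit of subsidy.

Consumer share = 2/7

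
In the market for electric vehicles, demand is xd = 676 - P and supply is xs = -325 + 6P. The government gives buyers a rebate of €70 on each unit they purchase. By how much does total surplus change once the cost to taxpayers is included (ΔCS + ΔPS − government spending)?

Pre-subsidy: 676 - P = -325 + 6P gives P* = 143, x* = 533.
With the rebate, buyers effectively pay Pb = Ps − 70, where Ps is the price sellers receive.
Demand in terms of Ps becomes xd = 676 − 1(Ps − 70) = 746 - Ps. Setting this equal to supply: 746 - Ps = -325 + 6Ps, so Ps = 153.
Buyers pay Pb = 153 − 70 = 83; x' = -325 + 6·153 = 593.
ΔCS = ½(533 + 593)(143 − 83) = 33780; ΔPS = ½(533 + 593)(153 − 143) = 5630.
Government spending = 70 × 593 = 41510.
Net change = 33780 + 5630 − 41510 = -2100. The loss equals the DWL triangle ½·70·60.

Net change in total surplus = -€2100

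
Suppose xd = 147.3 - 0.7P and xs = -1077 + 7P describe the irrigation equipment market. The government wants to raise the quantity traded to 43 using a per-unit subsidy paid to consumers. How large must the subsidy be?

Required subsidy s = 11 per unit

At x = 43, invert demand for the buyer price: Pb = (147.3 − 43)/0.7 = 149; invert supply for the seller price: Ps = (43 − (-1077))/7 = 160.
The subsidy must fill the gap: s = Ps − Pb = 160 − 149 = 11.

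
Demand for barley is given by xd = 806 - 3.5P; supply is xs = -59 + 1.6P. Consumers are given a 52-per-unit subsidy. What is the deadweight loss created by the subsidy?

Deadweight loss = 75712/51

Pre-subsidy: 806 - 3.5P = -59 + 1.6P gives P* = 8650/51, x* = 10831/51.
With the rebate, buyers effectively pay Pb = Ps − 52, where Ps is the price sellers receive.
Demand in terms of Ps becomes xd = 806 − 3.5(Ps − 52) = 988 - 3.5Ps. Setting this equal to supply: 988 - 3.5Ps = -59 + 1.6Ps, so Ps = 3490/17.
Buyers pay Pb = 3490/17 − 52 = 2606/17; x' = -59 + 1.6·(3490/17) = 4581/17.
The subsidy expands output by 4581/17 − 10831/51 = 2912/51 past the efficient level; on those units the gap between marginal cost and willingness to pay runs from 0 up to 52.
DWL = ½ × 52 × 2912/51 = 75712/51.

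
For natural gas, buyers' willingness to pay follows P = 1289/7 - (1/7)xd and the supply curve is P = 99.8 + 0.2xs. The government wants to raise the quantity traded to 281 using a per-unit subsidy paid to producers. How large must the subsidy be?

Required subsidy s = 12 per unit

At x = 281, from the demand curve buyers pay Pb = 1289/7 − (1/7)·281 = 144; from the supply curve sellers need Ps = 99.8 + 0.2·281 = 156.
The subsidy must fill the gap: s = Ps − Pb = 156 − 144 = 12.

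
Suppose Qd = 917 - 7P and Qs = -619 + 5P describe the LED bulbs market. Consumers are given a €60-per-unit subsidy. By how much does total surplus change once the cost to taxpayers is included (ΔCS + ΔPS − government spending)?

Pre-subsidy: 917 - 7P = -619 + 5P gives P* = 128, Q* = 21.
With the rebate, buyers effectively pay Pb = Ps − 60, where Ps is the price sellers receive.
Demand in terms of Ps becomes Qd = 917 − 7(Ps − 60) = 1337 - 7Ps. Setting this equal to supply: 1337 - 7Ps = -619 + 5Ps, so Ps = 163.
Buyers pay Pb = 163 − 60 = 103; Q' = -619 + 5·163 = 196.
ΔCS = ½(21 + 196)(128 − 103) = 2712.5; ΔPS = ½(21 + 196)(163 − 128) = 3797.5.
Government spending = 60 × 196 = 11760.
Net change = 2712.5 + 3797.5 − 11760 = -5250. The loss equals the DWL triangle ½·60·175.

Net change in total surplus = -€5250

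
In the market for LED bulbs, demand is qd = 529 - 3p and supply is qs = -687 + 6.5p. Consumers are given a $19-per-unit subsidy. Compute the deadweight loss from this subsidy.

Pre-subsidy: 529 - 3p = -687 + 6.5p gives p* = 128, q* = 145.
With the rebate, buyers effectively pay pb = ps − 19, where ps is the price sellers receive.
Demand in terms of ps becomes qd = 529 − 3(ps − 19) = 586 - 3ps. Setting this equal to supply: 586 - 3ps = -687 + 6.5ps, so ps = 134.
Buyers pay pb = 134 − 19 = 115; q' = -687 + 6.5·134 = 184.
The subsidy expands output by 184 − 145 = 39 past the efficient level; on those units the gap between marginal cost and willingness to pay runs from 0 up to 19.
DWL = ½ × 19 × 39 = 370.5.

Deadweight loss = $370.5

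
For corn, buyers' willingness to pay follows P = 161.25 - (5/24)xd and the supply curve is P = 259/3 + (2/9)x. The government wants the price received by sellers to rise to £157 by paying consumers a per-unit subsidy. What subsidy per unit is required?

Required subsidy s = £62 per unit

At a seller price of 157, quantity supplied is -388.5 + 4.5·157 = 318.
Buyers absorb 318 only when they pay Pb = 161.25 − (5/24)·318 = 95.
s = Ps − Pb = 157 − 95 = 62.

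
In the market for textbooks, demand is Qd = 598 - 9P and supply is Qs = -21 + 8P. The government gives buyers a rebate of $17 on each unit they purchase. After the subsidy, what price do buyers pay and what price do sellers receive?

Pre-subsidy: 598 - 9P = -21 + 8P gives P* = 619/17, Q* = 4595/17.
With the rebate, buyers effectively pay Pb = Ps − 17, where Ps is the price sellers receive.
Demand in terms of Ps becomes Qd = 598 − 9(Ps − 17) = 751 - 9Ps. Setting this equal to supply: 751 - 9Ps = -21 + 8Ps, so Ps = 772/17.
Buyers pay Pb = 772/17 − 17 = 483/17; Q' = -21 + 8·(772/17) = 5819/17.

Buyers pay 483/17; sellers receive 772/17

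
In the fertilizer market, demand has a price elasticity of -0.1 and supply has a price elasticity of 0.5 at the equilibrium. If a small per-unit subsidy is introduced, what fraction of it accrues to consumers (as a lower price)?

For a small subsidy around the equilibrium, the benefit split depends on the relative slopes, which at a point are proportional to the elasticities.
Buyer share = εs/(εs + |εd|) = 0.5/(0.5 + 0.1) = 5/6; seller share = |εd|/(εs + |εd|) = 1/6.

Consumer share = 5/6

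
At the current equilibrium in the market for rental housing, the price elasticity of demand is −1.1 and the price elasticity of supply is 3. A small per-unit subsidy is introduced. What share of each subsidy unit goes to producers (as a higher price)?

For a small subsidy around the equilibrium, the benefit split depends on the relative slopes, which at a point are proportional to the elasticities.
Buyer share = εs/(εs + |εd|) = 3/(3 + 1.1) = 30/41; seller share = |εd|/(εs + |εd|) = 11/41.
So producers capture 11/41 of the subsidy.

Producer share = 11/41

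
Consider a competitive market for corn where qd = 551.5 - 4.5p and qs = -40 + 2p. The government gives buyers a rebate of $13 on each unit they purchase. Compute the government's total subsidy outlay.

Government cost = $2080

Pre-subsidy: 551.5 - 4.5p = -40 + 2p gives p* = 91, q* = 142.
With the rebate, buyers effectively pay pb = ps − 13, where ps is the price sellers receive.
Demand in terms of ps becomes qd = 551.5 − 4.5(ps − 13) = 610 - 4.5ps. Setting this equal to supply: 610 - 4.5ps = -40 + 2ps, so ps = 100.
Buyers pay pb = 100 − 13 = 87; q' = -40 + 2·100 = 160.
Government outlay = subsidy × quantity = 13 × 160 = 2080.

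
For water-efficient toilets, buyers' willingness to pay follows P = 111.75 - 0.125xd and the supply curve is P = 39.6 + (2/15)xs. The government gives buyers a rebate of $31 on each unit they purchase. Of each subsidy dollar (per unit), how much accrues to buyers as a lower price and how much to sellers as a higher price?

Buyers gain $15 per unit; sellers gain $16 per unit

Pre-subsidy: 111.75 - 0.125x = 39.6 + (2/15)x gives x* = 8658/31 and P* = 2382/31.
With the rebate, buyers effectively pay Pb = Ps − 31, where Ps is the price sellers receive.
On the curves, Pb = 111.75 - 0.125x and Ps = 39.6 + (2/15)x; the wedge Ps − Pb = 31 gives 39.6 + (2/15)x − (111.75 - 0.125x) = 31, so x' = 12378/31.
Then Pb = 111.75 − 0.125·(12378/31) = 1917/31 and Ps = 39.6 + (2/15)·(12378/31) = 2878/31.
Buyers' price falls by P* − Pb = 2382/31 − 1917/31 = 15; sellers' price rises by Ps − P* = 2878/31 − 2382/31 = 16.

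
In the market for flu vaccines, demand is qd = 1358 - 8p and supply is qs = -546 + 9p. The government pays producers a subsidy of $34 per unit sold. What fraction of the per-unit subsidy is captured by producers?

Pre-subsidy: 1358 - 8p = -546 + 9p gives p* = 112, q* = 462.
With the subsidy, sellers receive ps = pb + 34 for each unit, where pb is the price buyers pay.
Supply in terms of pb becomes qs = -546 + 9(pb + 34) = -240 + 9pb. Setting this equal to demand: 1358 - 8pb = -240 + 9pb, so pb = 94.
Sellers receive ps = 94 + 34 = 128; q' = 1358 − 8·94 = 606.
Buyers' price falls by p* − pb = 112 − 94 = 18; sellers' price rises by ps − p* = 128 − 112 = 16.
So producers capture 16/34 = 8/17 of each unit of subsidy.

Producer share = 8/17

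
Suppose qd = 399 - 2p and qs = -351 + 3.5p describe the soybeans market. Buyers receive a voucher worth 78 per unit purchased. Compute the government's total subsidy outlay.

Government cost = 193518/11

Pre-subsidy: 399 - 2p = -351 + 3.5p gives p* = 1500/11, q* = 1389/11.
With the rebate, buyers effectively pay pb = ps − 78, where ps is the price sellers receive.
Demand in terms of ps becomes qd = 399 − 2(ps − 78) = 555 - 2ps. Setting this equal to supply: 555 - 2ps = -351 + 3.5ps, so ps = 1812/11.
Buyers pay pb = 1812/11 − 78 = 954/11; q' = -351 + 3.5·(1812/11) = 2481/11.
Government outlay = subsidy × quantity = 78 × 2481/11 = 193518/11.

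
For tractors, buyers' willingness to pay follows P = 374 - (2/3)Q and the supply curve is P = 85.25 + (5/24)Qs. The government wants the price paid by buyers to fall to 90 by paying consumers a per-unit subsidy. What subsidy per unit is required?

Required subsidy s = 84 per unit

At a buyer price of 90, quantity demanded is 561 − 1.5·90 = 426.
Sellers supply 426 only when they receive Ps = 85.25 + (5/24)·426 = 174.
s = Ps − Pb = 174 − 90 = 84.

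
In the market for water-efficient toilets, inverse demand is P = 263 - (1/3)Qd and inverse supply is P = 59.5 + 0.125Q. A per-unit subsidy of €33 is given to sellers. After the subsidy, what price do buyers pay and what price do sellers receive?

Pre-subsidy: 263 - (1/3)Q = 59.5 + 0.125Q gives Q* = 444 and P* = 115.
With the subsidy, sellers receive Ps = Pb + 33 for each unit, where Pb is the price buyers pay.
On the curves, Pb = 263 - (1/3)Q and Ps = 59.5 + 0.125Q; the wedge Ps − Pb = 33 gives 59.5 + 0.125Q − (263 - (1/3)Q) = 33, so Q' = 516.
Then Pb = 263 − (1/3)·516 = 91 and Ps = 59.5 + 0.125·516 = 124.

Buyers pay €91; sellers receive €124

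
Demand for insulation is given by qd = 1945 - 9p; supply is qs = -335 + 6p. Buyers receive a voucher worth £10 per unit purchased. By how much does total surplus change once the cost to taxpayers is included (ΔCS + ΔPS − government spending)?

Pre-subsidy: 1945 - 9p = -335 + 6p gives p* = 152, q* = 577.
With the rebate, buyers effectively pay pb = ps − 10, where ps is the price sellers receive.
Demand in terms of ps becomes qd = 1945 − 9(ps − 10) = 2035 - 9ps. Setting this equal to supply: 2035 - 9ps = -335 + 6ps, so ps = 158.
Buyers pay pb = 158 − 10 = 148; q' = -335 + 6·158 = 613.
ΔCS = ½(577 + 613)(152 − 148) = 2380; ΔPS = ½(577 + 613)(158 − 152) = 3570.
Government spending = 10 × 613 = 6130.
Net change = 2380 + 3570 − 6130 = -180. The loss equals the DWL triangle ½·10·36.

Net change in total surplus = -£180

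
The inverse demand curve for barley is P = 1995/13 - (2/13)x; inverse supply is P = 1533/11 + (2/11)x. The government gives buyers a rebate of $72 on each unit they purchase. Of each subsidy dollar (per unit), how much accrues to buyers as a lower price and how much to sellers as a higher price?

Pre-subsidy: 1995/13 - (2/13)x = 1533/11 + (2/11)x gives x* = 42 and P* = 147.
With the rebate, buyers effectively pay Pb = Ps − 72, where Ps is the price sellers receive.
On the curves, Pb = 1995/13 - (2/13)x and Ps = 1533/11 + (2/11)x; the wedge Ps − Pb = 72 gives 1533/11 + (2/11)x − (1995/13 - (2/13)x) = 72, so x' = 256.5.
Then Pb = 1995/13 − (2/13)·256.5 = 114 and Ps = 1533/11 + (2/11)·256.5 = 186.
Buyers' price falls by P* − Pb = 147 − 114 = 33; sellers' price rises by Ps − P* = 186 − 147 = 39.

Buyers gain $33 per unit; sellers gain $39 per unit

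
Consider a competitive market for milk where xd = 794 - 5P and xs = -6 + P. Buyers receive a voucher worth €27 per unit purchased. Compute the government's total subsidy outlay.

Pre-subsidy: 794 - 5P = -6 + P gives P* = 400/3, x* = 382/3.
With the rebate, buyers effectively pay Pb = Ps − 27, where Ps is the price sellers receive.
Demand in terms of Ps becomes xd = 794 − 5(Ps − 27) = 929 - 5Ps. Setting this equal to supply: 929 - 5Ps = -6 + Ps, so Ps = 935/6.
Buyers pay Pb = 935/6 − 27 = 773/6; x' = -6 + 1·(935/6) = 899/6.
Government outlay = subsidy × quantity = 27 × 899/6 = 4045.5.

Government cost = €4045.5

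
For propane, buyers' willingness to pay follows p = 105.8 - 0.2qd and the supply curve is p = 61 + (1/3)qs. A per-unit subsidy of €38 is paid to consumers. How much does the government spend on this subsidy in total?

Pre-subsidy: 105.8 - 0.2q = 61 + (1/3)q gives q* = 84 and p* = 89.
With the rebate, buyers effectively pay pb = ps − 38, where ps is the price sellers receive.
On the curves, pb = 105.8 - 0.2q and ps = 61 + (1/3)q; the wedge ps − pb = 38 gives 61 + (1/3)q − (105.8 - 0.2q) = 38, so q' = 155.25.
Then pb = 105.8 − 0.2·155.25 = 74.75 and ps = 61 + (1/3)·155.25 = 112.75.
Government outlay = subsidy × quantity = 38 × 155.25 = 5899.5.

Government cost = €5899.5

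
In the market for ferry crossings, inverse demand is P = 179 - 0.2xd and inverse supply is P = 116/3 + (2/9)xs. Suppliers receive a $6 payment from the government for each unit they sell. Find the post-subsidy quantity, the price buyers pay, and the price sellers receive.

x' = 6585/19; buyers pay 2084/19; sellers receive 2198/19

Pre-subsidy: 179 - 0.2x = 116/3 + (2/9)x gives x* = 6315/19 and P* = 2138/19.
With the subsidy, sellers receive Ps = Pb + 6 for each unit, where Pb is the price buyers pay.
On the curves, Pb = 179 - 0.2x and Ps = 116/3 + (2/9)x; the wedge Ps − Pb = 6 gives 116/3 + (2/9)x − (179 - 0.2x) = 6, so x' = 6585/19.
Then Pb = 179 − 0.2·(6585/19) = 2084/19 and Ps = 116/3 + (2/9)·(6585/19) = 2198/19.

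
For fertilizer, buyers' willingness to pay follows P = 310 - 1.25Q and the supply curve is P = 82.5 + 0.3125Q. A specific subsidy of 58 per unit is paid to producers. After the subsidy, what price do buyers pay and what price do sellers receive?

Pre-subsidy: 310 - 1.25Q = 82.5 + 0.3125Q gives Q* = 145.6 and P* = 128.
With the subsidy, sellers receive Ps = Pb + 58 for each unit, where Pb is the price buyers pay.
On the curves, Pb = 310 - 1.25Q and Ps = 82.5 + 0.3125Q; the wedge Ps − Pb = 58 gives 82.5 + 0.3125Q − (310 - 1.25Q) = 58, so Q' = 182.72.
Then Pb = 310 − 1.25·182.72 = 81.6 and Ps = 82.5 + 0.3125·182.72 = 139.6.

Buyers pay 81.6; sellers receive 139.6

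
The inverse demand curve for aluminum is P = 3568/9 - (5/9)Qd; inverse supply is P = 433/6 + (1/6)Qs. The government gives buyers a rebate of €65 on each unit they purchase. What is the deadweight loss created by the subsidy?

Pre-subsidy: 3568/9 - (5/9)Q = 433/6 + (1/6)Q gives Q* = 449 and P* = 147.
With the rebate, buyers effectively pay Pb = Ps − 65, where Ps is the price sellers receive.
On the curves, Pb = 3568/9 - (5/9)Q and Ps = 433/6 + (1/6)Q; the wedge Ps − Pb = 65 gives 433/6 + (1/6)Q − (3568/9 - (5/9)Q) = 65, so Q' = 539.
Then Pb = 3568/9 − (5/9)·539 = 97 and Ps = 433/6 + (1/6)·539 = 162.
The subsidy expands output by 539 − 449 = 90 past the efficient level; on those units the gap between marginal cost and willingness to pay runs from 0 up to 65.
DWL = ½ × 65 × 90 = 2925.

Deadweight loss = €2925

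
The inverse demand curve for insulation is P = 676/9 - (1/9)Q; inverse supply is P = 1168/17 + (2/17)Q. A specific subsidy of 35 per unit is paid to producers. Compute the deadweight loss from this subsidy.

Deadweight loss = 2677.5

Pre-subsidy: 676/9 - (1/9)Q = 1168/17 + (2/17)Q gives Q* = 28 and P* = 72.
With the subsidy, sellers receive Ps = Pb + 35 for each unit, where Pb is the price buyers pay.
On the curves, Pb = 676/9 - (1/9)Q and Ps = 1168/17 + (2/17)Q; the wedge Ps − Pb = 35 gives 1168/17 + (2/17)Q − (676/9 - (1/9)Q) = 35, so Q' = 181.
Then Pb = 676/9 − (1/9)·181 = 55 and Ps = 1168/17 + (2/17)·181 = 90.
The subsidy expands output by 181 − 28 = 153 past the efficient level; on those units the gap between marginal cost and willingness to pay runs from 0 up to 35.
DWL = ½ × 35 × 153 = 2677.5.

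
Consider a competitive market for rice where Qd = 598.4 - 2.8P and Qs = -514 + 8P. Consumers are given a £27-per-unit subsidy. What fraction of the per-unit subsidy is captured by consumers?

Consumer share = 20/27

Pre-subsidy: 598.4 - 2.8P = -514 + 8P gives P* = 103, Q* = 310.
With the rebate, buyers effectively pay Pb = Ps − 27, where Ps is the price sellers receive.
Demand in terms of Ps becomes Qd = 598.4 − 2.8(Ps − 27) = 674 - 2.8Ps. Setting this equal to supply: 674 - 2.8Ps = -514 + 8Ps, so Ps = 110.
Buyers pay Pb = 110 − 27 = 83; Q' = -514 + 8·110 = 366.
Buyers' price falls by P* − Pb = 103 − 83 = 20; sellers' price rises by Ps − P* = 110 − 103 = 7.
So consumers capture 20/27 = 20/27 of each unit of subsidy.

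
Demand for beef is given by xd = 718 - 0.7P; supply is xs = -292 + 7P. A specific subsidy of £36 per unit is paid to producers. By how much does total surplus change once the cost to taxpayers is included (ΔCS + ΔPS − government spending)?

Pre-subsidy: 718 - 0.7P = -292 + 7P gives P* = 10100/77, x* = 6888/11.
With the subsidy, sellers receive Ps = Pb + 36 for each unit, where Pb is the price buyers pay.
Supply in terms of Pb becomes xs = -292 + 7(Pb + 36) = -40 + 7Pb. Setting this equal to demand: 718 - 0.7Pb = -40 + 7Pb, so Pb = 7580/77.
Sellers receive Ps = 7580/77 + 36 = 10352/77; x' = 718 − 0.7·(7580/77) = 7140/11.
ΔCS = ½(6888/11 + 7140/11)(10100/77 − 7580/77) = 2525040/121; ΔPS = ½(6888/11 + 7140/11)(10352/77 − 10100/77) = 252504/121.
Government spending = 36 × 7140/11 = 257040/11.
Net change = 2525040/121 + 252504/121 − 257040/11 = -4536/11. The loss equals the DWL triangle ½·36·252/11.

Net change in total surplus = -4536/11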